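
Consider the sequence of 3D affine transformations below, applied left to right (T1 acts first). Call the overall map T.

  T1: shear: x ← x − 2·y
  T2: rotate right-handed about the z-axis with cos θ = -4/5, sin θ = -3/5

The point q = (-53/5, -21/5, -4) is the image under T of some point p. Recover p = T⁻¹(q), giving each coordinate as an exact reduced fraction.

T1 = [1 -2 0 0; 0 1 0 0; 0 0 1 0; 0 0 0 1]
T2·T1 = [-4/5 11/5 0 0; -3/5 2/5 0 0; 0 0 1 0; 0 0 0 1]
det M = 1; M⁻¹ = [2/5 -11/5 0 0; 3/5 -4/5 0 0; 0 0 1 0; 0 0 0 1]
M⁻¹ · (-53/5, -21/5, -4)ᵀ = (5, -3, -4)ᵀ

p = (5, -3, -4)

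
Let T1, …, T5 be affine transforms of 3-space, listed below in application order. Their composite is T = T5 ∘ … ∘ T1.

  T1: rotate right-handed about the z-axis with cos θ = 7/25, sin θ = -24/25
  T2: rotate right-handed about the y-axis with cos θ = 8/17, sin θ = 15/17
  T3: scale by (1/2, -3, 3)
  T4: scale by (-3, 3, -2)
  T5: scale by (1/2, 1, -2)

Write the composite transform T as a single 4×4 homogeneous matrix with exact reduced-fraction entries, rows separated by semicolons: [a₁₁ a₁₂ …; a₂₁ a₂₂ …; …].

T = [-42/425 -144/425 -45/68 0; 216/25 -63/25 0 0; -252/85 -864/85 96/17 0; 0 0 0 1]

T1 = [7/25 24/25 0 0; -24/25 7/25 0 0; 0 0 1 0; 0 0 0 1]
T2·T1 = [56/425 192/425 15/17 0; -24/25 7/25 0 0; -21/85 -72/85 8/17 0; 0 0 0 1]
T3·…·T1 = [28/425 96/425 15/34 0; 72/25 -21/25 0 0; -63/85 -216/85 24/17 0; 0 0 0 1]
T4·…·T1 = [-84/425 -288/425 -45/34 0; 216/25 -63/25 0 0; 126/85 432/85 -48/17 0; 0 0 0 1]
T5·…·T1 = [-42/425 -144/425 -45/68 0; 216/25 -63/25 0 0; -252/85 -864/85 96/17 0; 0 0 0 1]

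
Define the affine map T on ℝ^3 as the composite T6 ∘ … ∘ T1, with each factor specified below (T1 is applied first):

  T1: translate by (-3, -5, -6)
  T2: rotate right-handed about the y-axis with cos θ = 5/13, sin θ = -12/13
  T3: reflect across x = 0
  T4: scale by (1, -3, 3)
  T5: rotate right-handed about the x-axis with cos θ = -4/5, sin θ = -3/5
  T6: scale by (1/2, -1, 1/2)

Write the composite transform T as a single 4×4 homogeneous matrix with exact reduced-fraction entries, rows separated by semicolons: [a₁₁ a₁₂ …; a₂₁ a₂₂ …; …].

T1 = [1 0 0 -3; 0 1 0 -5; 0 0 1 -6; 0 0 0 1]
T2·T1 = [5/13 0 -12/13 57/13; 0 1 0 -5; 12/13 0 5/13 -66/13; 0 0 0 1]
T3·…·T1 = [-5/13 0 12/13 -57/13; 0 1 0 -5; 12/13 0 5/13 -66/13; 0 0 0 1]
T4·…·T1 = [-5/13 0 12/13 -57/13; 0 -3 0 15; 36/13 0 15/13 -198/13; 0 0 0 1]
T5·…·T1 = [-5/13 0 12/13 -57/13; 108/65 12/5 9/13 -1374/65; -144/65 9/5 -12/13 207/65; 0 0 0 1]
T6·…·T1 = [-5/26 0 6/13 -57/26; -108/65 -12/5 -9/13 1374/65; -72/65 9/10 -6/13 207/130; 0 0 0 1]

T = [-5/26 0 6/13 -57/26; -108/65 -12/5 -9/13 1374/65; -72/65 9/10 -6/13 207/130; 0 0 0 1]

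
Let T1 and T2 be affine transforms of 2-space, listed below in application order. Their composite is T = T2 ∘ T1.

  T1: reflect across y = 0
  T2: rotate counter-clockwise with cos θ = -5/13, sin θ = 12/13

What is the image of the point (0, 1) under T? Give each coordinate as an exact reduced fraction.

T(p) = (12/13, 5/13)

T1 reflect across y = 0: (0, 1) → (0, -1)
T2 rotate counter-clockwise with cos θ = -5/13, sin θ = 12/13: (0, -1) → (12/13, 5/13)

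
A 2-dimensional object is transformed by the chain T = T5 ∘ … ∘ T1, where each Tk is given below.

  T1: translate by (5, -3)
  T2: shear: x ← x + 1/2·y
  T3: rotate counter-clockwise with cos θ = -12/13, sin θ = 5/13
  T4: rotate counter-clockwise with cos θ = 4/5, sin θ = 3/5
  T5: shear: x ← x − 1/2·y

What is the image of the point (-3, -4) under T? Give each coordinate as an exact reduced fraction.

T(p) = (-50/13, 93/13)

T1 translate by (5, -3): (-3, -4) → (2, -7)
T2 shear: x ← x + 1/2·y: (2, -7) → (-3/2, -7)
T3 rotate counter-clockwise with cos θ = -12/13, sin θ = 5/13: (-3/2, -7) → (53/13, 153/26)
T4 rotate counter-clockwise with cos θ = 4/5, sin θ = 3/5: (53/13, 153/26) → (-7/26, 93/13)
T5 shear: x ← x − 1/2·y: (-7/26, 93/13) → (-50/13, 93/13)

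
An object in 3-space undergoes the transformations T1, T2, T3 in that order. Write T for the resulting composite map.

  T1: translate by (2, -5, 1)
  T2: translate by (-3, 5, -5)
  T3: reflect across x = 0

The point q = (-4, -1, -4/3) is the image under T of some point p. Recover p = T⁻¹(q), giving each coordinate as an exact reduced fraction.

p = (5, -1, 8/3)

T1 = [1 0 0 2; 0 1 0 -5; 0 0 1 1; 0 0 0 1]
T2·T1 = [1 0 0 -1; 0 1 0 0; 0 0 1 -4; 0 0 0 1]
T3·…·T1 = [-1 0 0 1; 0 1 0 0; 0 0 1 -4; 0 0 0 1]
det M = -1; M⁻¹ = [-1 0 0 1; 0 1 0 0; 0 0 1 4; 0 0 0 1]
M⁻¹ · (-4, -1, -4/3)ᵀ = (5, -1, 8/3)ᵀ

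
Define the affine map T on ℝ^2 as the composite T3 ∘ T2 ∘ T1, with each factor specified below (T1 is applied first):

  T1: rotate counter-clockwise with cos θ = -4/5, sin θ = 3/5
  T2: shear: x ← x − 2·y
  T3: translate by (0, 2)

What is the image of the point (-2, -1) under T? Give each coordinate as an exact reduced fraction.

T(p) = (3, 8/5)

T1 rotate counter-clockwise with cos θ = -4/5, sin θ = 3/5: (-2, -1) → (11/5, -2/5)
T2 shear: x ← x − 2·y: (11/5, -2/5) → (3, -2/5)
T3 translate by (0, 2): (3, -2/5) → (3, 8/5)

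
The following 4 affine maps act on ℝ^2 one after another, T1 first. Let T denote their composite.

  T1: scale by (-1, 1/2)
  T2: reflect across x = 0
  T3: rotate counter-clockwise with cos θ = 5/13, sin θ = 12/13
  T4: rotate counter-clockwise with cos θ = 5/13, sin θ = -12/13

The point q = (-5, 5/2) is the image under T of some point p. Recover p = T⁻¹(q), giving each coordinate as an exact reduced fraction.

T1 = [-1 0 0; 0 1/2 0; 0 0 1]
T2·T1 = [1 0 0; 0 1/2 0; 0 0 1]
T3·…·T1 = [5/13 -6/13 0; 12/13 5/26 0; 0 0 1]
T4·…·T1 = [1 0 0; 0 1/2 0; 0 0 1]
det M = 1/2; M⁻¹ = [1 0 0; 0 2 0; 0 0 1]
M⁻¹ · (-5, 5/2)ᵀ = (-5, 5)ᵀ

p = (-5, 5)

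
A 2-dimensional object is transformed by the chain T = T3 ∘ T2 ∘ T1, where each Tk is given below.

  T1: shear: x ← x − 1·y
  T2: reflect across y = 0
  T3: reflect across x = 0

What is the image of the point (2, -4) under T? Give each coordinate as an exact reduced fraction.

T1 shear: x ← x − 1·y: (2, -4) → (6, -4)
T2 reflect across y = 0: (6, -4) → (6, 4)
T3 reflect across x = 0: (6, 4) → (-6, 4)

T(p) = (-6, 4)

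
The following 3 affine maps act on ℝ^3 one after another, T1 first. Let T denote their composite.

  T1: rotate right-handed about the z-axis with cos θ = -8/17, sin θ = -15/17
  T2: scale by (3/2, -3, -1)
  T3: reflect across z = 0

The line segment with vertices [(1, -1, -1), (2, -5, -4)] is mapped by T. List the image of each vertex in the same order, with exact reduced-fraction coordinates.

T1 rotate right-handed about the z-axis with cos θ = -8/17, sin θ = -15/17: (1, -1, -1) → (-23/17, -7/17, -1); (2, -5, -4) → (-91/17, 10/17, -4)
T2 scale by (3/2, -3, -1): (-23/17, -7/17, -1) → (-69/34, 21/17, 1); (-91/17, 10/17, -4) → (-273/34, -30/17, 4)
T3 reflect across z = 0: (-69/34, 21/17, 1) → (-69/34, 21/17, -1); (-273/34, -30/17, 4) → (-273/34, -30/17, -4)

image vertices: (-69/34, 21/17, -1), (-273/34, -30/17, -4)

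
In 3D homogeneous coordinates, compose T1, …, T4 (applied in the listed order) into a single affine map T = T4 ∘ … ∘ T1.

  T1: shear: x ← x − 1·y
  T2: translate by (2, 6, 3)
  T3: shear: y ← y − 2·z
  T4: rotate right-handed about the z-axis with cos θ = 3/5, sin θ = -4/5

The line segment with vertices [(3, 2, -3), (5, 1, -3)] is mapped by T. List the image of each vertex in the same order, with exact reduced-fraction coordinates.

T1 shear: x ← x − 1·y: (3, 2, -3) → (1, 2, -3); (5, 1, -3) → (4, 1, -3)
T2 translate by (2, 6, 3): (1, 2, -3) → (3, 8, 0); (4, 1, -3) → (6, 7, 0)
T3 shear: y ← y − 2·z: (3, 8, 0) → (3, 8, 0); (6, 7, 0) → (6, 7, 0)
T4 rotate right-handed about the z-axis with cos θ = 3/5, sin θ = -4/5: (3, 8, 0) → (41/5, 12/5, 0); (6, 7, 0) → (46/5, -3/5, 0)

image vertices: (41/5, 12/5, 0), (46/5, -3/5, 0)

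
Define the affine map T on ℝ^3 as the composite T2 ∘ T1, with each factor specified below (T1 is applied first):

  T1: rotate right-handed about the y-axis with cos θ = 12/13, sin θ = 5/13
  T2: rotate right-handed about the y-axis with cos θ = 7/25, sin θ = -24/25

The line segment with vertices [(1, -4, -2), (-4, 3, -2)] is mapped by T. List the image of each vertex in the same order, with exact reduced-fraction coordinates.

image vertices: (142/65, -4, -31/65), (-62/65, 3, -284/65)

T1 rotate right-handed about the y-axis with cos θ = 12/13, sin θ = 5/13: (1, -4, -2) → (2/13, -4, -29/13); (-4, 3, -2) → (-58/13, 3, -4/13)
T2 rotate right-handed about the y-axis with cos θ = 7/25, sin θ = -24/25: (2/13, -4, -29/13) → (142/65, -4, -31/65); (-58/13, 3, -4/13) → (-62/65, 3, -284/65)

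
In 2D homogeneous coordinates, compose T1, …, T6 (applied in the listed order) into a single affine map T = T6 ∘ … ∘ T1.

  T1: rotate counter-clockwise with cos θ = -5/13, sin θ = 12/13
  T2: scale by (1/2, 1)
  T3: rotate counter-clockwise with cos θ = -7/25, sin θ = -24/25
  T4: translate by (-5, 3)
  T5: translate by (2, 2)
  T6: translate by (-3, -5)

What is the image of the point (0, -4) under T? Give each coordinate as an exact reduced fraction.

T(p) = (-126/25, -716/325)

T1 rotate counter-clockwise with cos θ = -5/13, sin θ = 12/13: (0, -4) → (48/13, 20/13)
T2 scale by (1/2, 1): (48/13, 20/13) → (24/13, 20/13)
T3 rotate counter-clockwise with cos θ = -7/25, sin θ = -24/25: (24/13, 20/13) → (24/25, -716/325)
T4 translate by (-5, 3): (24/25, -716/325) → (-101/25, 259/325)
T5 translate by (2, 2): (-101/25, 259/325) → (-51/25, 909/325)
T6 translate by (-3, -5): (-51/25, 909/325) → (-126/25, -716/325)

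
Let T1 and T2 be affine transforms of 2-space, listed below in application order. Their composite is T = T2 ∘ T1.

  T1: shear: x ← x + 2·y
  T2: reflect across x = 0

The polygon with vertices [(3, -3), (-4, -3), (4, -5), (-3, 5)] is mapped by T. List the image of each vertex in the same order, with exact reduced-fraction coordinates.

image vertices: (3, -3), (10, -3), (6, -5), (-7, 5)

T1 shear: x ← x + 2·y: (3, -3) → (-3, -3); (-4, -3) → (-10, -3); (4, -5) → (-6, -5); (-3, 5) → (7, 5)
T2 reflect across x = 0: (-3, -3) → (3, -3); (-10, -3) → (10, -3); (-6, -5) → (6, -5); (7, 5) → (-7, 5)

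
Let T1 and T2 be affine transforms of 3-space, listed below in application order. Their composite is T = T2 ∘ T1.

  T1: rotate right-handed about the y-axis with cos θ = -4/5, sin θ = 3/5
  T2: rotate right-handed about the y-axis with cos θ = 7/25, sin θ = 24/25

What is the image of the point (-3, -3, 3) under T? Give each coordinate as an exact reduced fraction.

T(p) = (3/5, -3, -21/5)

T1 rotate right-handed about the y-axis with cos θ = -4/5, sin θ = 3/5: (-3, -3, 3) → (21/5, -3, -3/5)
T2 rotate right-handed about the y-axis with cos θ = 7/25, sin θ = 24/25: (21/5, -3, -3/5) → (3/5, -3, -21/5)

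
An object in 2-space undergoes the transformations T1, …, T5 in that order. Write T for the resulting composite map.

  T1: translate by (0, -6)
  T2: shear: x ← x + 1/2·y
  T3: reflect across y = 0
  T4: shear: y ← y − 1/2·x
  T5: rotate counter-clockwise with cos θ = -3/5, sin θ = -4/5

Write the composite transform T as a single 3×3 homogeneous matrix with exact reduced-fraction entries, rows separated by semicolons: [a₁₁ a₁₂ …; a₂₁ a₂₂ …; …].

T = [-1 -13/10 39/5; -1/2 7/20 -21/10; 0 0 1]

T1 = [1 0 0; 0 1 -6; 0 0 1]
T2·T1 = [1 1/2 -3; 0 1 -6; 0 0 1]
T3·…·T1 = [1 1/2 -3; 0 -1 6; 0 0 1]
T4·…·T1 = [1 1/2 -3; -1/2 -5/4 15/2; 0 0 1]
T5·…·T1 = [-1 -13/10 39/5; -1/2 7/20 -21/10; 0 0 1]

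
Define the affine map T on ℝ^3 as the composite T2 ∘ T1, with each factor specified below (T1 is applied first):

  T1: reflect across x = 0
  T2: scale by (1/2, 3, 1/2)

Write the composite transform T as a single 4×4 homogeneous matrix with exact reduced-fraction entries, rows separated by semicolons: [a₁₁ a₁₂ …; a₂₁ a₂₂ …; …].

T1 = [-1 0 0 0; 0 1 0 0; 0 0 1 0; 0 0 0 1]
T2·T1 = [-1/2 0 0 0; 0 3 0 0; 0 0 1/2 0; 0 0 0 1]

T = [-1/2 0 0 0; 0 3 0 0; 0 0 1/2 0; 0 0 0 1]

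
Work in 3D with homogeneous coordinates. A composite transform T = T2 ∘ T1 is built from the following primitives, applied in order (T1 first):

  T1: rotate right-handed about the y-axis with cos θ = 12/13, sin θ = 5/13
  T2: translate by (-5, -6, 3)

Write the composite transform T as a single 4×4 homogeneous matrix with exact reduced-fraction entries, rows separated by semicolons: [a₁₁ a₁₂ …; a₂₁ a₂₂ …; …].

T = [12/13 0 5/13 -5; 0 1 0 -6; -5/13 0 12/13 3; 0 0 0 1]

T1 = [12/13 0 5/13 0; 0 1 0 0; -5/13 0 12/13 0; 0 0 0 1]
T2·T1 = [12/13 0 5/13 -5; 0 1 0 -6; -5/13 0 12/13 3; 0 0 0 1]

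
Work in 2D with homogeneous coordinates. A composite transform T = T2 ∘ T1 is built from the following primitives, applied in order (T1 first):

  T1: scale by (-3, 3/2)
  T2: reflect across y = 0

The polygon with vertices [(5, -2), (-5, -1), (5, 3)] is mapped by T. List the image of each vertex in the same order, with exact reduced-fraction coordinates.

image vertices: (-15, 3), (15, 3/2), (-15, -9/2)

T1 scale by (-3, 3/2): (5, -2) → (-15, -3); (-5, -1) → (15, -3/2); (5, 3) → (-15, 9/2)
T2 reflect across y = 0: (-15, -3) → (-15, 3); (15, -3/2) → (15, 3/2); (-15, 9/2) → (-15, -9/2)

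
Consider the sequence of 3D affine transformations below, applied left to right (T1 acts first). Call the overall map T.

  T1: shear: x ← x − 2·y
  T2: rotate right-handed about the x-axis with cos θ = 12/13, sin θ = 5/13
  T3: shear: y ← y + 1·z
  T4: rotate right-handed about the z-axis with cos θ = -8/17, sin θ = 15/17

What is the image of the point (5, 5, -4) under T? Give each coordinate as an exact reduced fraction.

T1 shear: x ← x − 2·y: (5, 5, -4) → (-5, 5, -4)
T2 rotate right-handed about the x-axis with cos θ = 12/13, sin θ = 5/13: (-5, 5, -4) → (-5, 80/13, -23/13)
T3 shear: y ← y + 1·z: (-5, 80/13, -23/13) → (-5, 57/13, -23/13)
T4 rotate right-handed about the z-axis with cos θ = -8/17, sin θ = 15/17: (-5, 57/13, -23/13) → (-335/221, -1431/221, -23/13)

T(p) = (-335/221, -1431/221, -23/13)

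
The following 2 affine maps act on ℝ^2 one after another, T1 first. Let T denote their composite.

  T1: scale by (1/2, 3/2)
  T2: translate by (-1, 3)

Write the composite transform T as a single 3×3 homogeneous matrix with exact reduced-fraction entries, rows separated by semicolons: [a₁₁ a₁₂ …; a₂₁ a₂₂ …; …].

T1 = [1/2 0 0; 0 3/2 0; 0 0 1]
T2·T1 = [1/2 0 -1; 0 3/2 3; 0 0 1]

T = [1/2 0 -1; 0 3/2 3; 0 0 1]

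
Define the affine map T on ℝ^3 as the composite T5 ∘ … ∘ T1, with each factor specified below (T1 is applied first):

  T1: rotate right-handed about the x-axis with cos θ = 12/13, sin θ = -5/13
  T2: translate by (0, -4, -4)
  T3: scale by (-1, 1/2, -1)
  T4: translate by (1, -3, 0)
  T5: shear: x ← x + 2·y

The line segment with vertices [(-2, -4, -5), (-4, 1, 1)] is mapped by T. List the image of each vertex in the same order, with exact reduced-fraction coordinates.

image vertices: (-164/13, -203/26, 92/13), (-48/13, -113/26, 45/13)

T1 rotate right-handed about the x-axis with cos θ = 12/13, sin θ = -5/13: (-2, -4, -5) → (-2, -73/13, -40/13); (-4, 1, 1) → (-4, 17/13, 7/13)
T2 translate by (0, -4, -4): (-2, -73/13, -40/13) → (-2, -125/13, -92/13); (-4, 17/13, 7/13) → (-4, -35/13, -45/13)
T3 scale by (-1, 1/2, -1): (-2, -125/13, -92/13) → (2, -125/26, 92/13); (-4, -35/13, -45/13) → (4, -35/26, 45/13)
T4 translate by (1, -3, 0): (2, -125/26, 92/13) → (3, -203/26, 92/13); (4, -35/26, 45/13) → (5, -113/26, 45/13)
T5 shear: x ← x + 2·y: (3, -203/26, 92/13) → (-164/13, -203/26, 92/13); (5, -113/26, 45/13) → (-48/13, -113/26, 45/13)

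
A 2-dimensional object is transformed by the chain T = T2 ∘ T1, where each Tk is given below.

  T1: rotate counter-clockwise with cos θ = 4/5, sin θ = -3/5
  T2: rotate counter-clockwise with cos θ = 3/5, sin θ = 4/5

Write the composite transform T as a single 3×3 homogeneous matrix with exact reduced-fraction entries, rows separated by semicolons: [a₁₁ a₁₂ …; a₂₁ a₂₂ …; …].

T = [24/25 -7/25 0; 7/25 24/25 0; 0 0 1]

T1 = [4/5 3/5 0; -3/5 4/5 0; 0 0 1]
T2·T1 = [24/25 -7/25 0; 7/25 24/25 0; 0 0 1]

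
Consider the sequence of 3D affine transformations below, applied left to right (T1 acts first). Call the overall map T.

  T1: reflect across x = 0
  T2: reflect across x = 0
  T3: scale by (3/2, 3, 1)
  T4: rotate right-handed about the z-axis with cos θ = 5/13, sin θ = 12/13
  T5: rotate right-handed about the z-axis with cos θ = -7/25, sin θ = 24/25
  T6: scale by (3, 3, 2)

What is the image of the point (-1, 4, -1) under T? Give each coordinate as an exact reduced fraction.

T1 reflect across x = 0: (-1, 4, -1) → (1, 4, -1)
T2 reflect across x = 0: (1, 4, -1) → (-1, 4, -1)
T3 scale by (3/2, 3, 1): (-1, 4, -1) → (-3/2, 12, -1)
T4 rotate right-handed about the z-axis with cos θ = 5/13, sin θ = 12/13: (-3/2, 12, -1) → (-303/26, 42/13, -1)
T5 rotate right-handed about the z-axis with cos θ = -7/25, sin θ = 24/25: (-303/26, 42/13, -1) → (21/130, -786/65, -1)
T6 scale by (3, 3, 2): (21/130, -786/65, -1) → (63/130, -2358/65, -2)

T(p) = (63/130, -2358/65, -2)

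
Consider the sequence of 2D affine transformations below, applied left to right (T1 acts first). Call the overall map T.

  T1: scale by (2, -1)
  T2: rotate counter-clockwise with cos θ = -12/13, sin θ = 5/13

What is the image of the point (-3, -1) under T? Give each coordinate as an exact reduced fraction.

T1 scale by (2, -1): (-3, -1) → (-6, 1)
T2 rotate counter-clockwise with cos θ = -12/13, sin θ = 5/13: (-6, 1) → (67/13, -42/13)

T(p) = (67/13, -42/13)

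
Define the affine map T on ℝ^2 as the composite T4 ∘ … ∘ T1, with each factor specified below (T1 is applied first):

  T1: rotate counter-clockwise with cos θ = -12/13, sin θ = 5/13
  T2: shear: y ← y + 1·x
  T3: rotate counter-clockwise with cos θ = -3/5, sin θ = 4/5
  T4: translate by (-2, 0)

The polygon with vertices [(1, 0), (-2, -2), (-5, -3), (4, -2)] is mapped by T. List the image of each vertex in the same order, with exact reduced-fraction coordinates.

T1 rotate counter-clockwise with cos θ = -12/13, sin θ = 5/13: (1, 0) → (-12/13, 5/13); (-2, -2) → (34/13, 14/13); (-5, -3) → (75/13, 11/13); (4, -2) → (-38/13, 44/13)
T2 shear: y ← y + 1·x: (-12/13, 5/13) → (-12/13, -7/13); (34/13, 14/13) → (34/13, 48/13); (75/13, 11/13) → (75/13, 86/13); (-38/13, 44/13) → (-38/13, 6/13)
T3 rotate counter-clockwise with cos θ = -3/5, sin θ = 4/5: (-12/13, -7/13) → (64/65, -27/65); (34/13, 48/13) → (-294/65, -8/65); (75/13, 86/13) → (-569/65, 42/65); (-38/13, 6/13) → (18/13, -34/13)
T4 translate by (-2, 0): (64/65, -27/65) → (-66/65, -27/65); (-294/65, -8/65) → (-424/65, -8/65); (-569/65, 42/65) → (-699/65, 42/65); (18/13, -34/13) → (-8/13, -34/13)

image vertices: (-66/65, -27/65), (-424/65, -8/65), (-699/65, 42/65), (-8/13, -34/13)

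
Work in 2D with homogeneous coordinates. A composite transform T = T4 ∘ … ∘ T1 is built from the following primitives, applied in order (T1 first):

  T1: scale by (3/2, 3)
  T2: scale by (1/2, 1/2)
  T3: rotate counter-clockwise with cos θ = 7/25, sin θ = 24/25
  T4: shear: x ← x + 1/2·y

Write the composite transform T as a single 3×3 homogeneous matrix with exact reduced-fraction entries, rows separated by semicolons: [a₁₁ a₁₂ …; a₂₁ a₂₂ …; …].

T = [57/100 -123/100 0; 18/25 21/50 0; 0 0 1]

T1 = [3/2 0 0; 0 3 0; 0 0 1]
T2·T1 = [3/4 0 0; 0 3/2 0; 0 0 1]
T3·…·T1 = [21/100 -36/25 0; 18/25 21/50 0; 0 0 1]
T4·…·T1 = [57/100 -123/100 0; 18/25 21/50 0; 0 0 1]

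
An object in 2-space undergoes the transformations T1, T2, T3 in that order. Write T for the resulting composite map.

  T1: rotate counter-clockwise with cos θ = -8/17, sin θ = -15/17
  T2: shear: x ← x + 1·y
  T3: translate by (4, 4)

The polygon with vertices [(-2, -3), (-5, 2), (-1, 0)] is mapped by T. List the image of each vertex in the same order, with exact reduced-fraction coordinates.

image vertices: (93/17, 122/17), (197/17, 127/17), (91/17, 83/17)

T1 rotate counter-clockwise with cos θ = -8/17, sin θ = -15/17: (-2, -3) → (-29/17, 54/17); (-5, 2) → (70/17, 59/17); (-1, 0) → (8/17, 15/17)
T2 shear: x ← x + 1·y: (-29/17, 54/17) → (25/17, 54/17); (70/17, 59/17) → (129/17, 59/17); (8/17, 15/17) → (23/17, 15/17)
T3 translate by (4, 4): (25/17, 54/17) → (93/17, 122/17); (129/17, 59/17) → (197/17, 127/17); (23/17, 15/17) → (91/17, 83/17)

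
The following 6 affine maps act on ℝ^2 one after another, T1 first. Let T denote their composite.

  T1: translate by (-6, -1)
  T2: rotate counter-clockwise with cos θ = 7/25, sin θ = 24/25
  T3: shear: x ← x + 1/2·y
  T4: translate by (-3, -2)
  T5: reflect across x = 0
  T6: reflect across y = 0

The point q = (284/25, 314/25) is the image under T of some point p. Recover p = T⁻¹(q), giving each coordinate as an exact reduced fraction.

T1 = [1 0 -6; 0 1 -1; 0 0 1]
T2·T1 = [7/25 -24/25 -18/25; 24/25 7/25 -151/25; 0 0 1]
T3·…·T1 = [19/25 -41/50 -187/50; 24/25 7/25 -151/25; 0 0 1]
T4·…·T1 = [19/25 -41/50 -337/50; 24/25 7/25 -201/25; 0 0 1]
T5·…·T1 = [-19/25 41/50 337/50; 24/25 7/25 -201/25; 0 0 1]
T6·…·T1 = [-19/25 41/50 337/50; -24/25 -7/25 201/25; 0 0 1]
det M = 1; M⁻¹ = [-7/25 -41/50 212/25; 24/25 -19/25 -9/25; 0 0 1]
M⁻¹ · (284/25, 314/25)ᵀ = (-5, 1)ᵀ

p = (-5, 1)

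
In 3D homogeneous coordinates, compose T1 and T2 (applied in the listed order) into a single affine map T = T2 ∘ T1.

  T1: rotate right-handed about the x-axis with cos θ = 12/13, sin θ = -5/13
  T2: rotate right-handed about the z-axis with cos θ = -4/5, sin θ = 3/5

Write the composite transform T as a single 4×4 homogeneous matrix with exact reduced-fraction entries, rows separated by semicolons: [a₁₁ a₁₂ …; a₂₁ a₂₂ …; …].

T = [-4/5 -36/65 -3/13 0; 3/5 -48/65 -4/13 0; 0 -5/13 12/13 0; 0 0 0 1]

T1 = [1 0 0 0; 0 12/13 5/13 0; 0 -5/13 12/13 0; 0 0 0 1]
T2·T1 = [-4/5 -36/65 -3/13 0; 3/5 -48/65 -4/13 0; 0 -5/13 12/13 0; 0 0 0 1]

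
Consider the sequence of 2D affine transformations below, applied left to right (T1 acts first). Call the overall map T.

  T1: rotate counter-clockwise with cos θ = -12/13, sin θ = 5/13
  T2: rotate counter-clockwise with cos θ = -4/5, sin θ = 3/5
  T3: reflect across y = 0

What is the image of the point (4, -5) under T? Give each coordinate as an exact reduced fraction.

T(p) = (-148/65, 389/65)

T1 rotate counter-clockwise with cos θ = -12/13, sin θ = 5/13: (4, -5) → (-23/13, 80/13)
T2 rotate counter-clockwise with cos θ = -4/5, sin θ = 3/5: (-23/13, 80/13) → (-148/65, -389/65)
T3 reflect across y = 0: (-148/65, -389/65) → (-148/65, 389/65)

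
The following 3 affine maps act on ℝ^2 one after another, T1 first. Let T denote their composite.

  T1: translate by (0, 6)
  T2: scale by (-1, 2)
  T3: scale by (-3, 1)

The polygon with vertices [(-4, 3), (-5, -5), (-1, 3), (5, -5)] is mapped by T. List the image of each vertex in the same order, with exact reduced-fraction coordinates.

T1 translate by (0, 6): (-4, 3) → (-4, 9); (-5, -5) → (-5, 1); (-1, 3) → (-1, 9); (5, -5) → (5, 1)
T2 scale by (-1, 2): (-4, 9) → (4, 18); (-5, 1) → (5, 2); (-1, 9) → (1, 18); (5, 1) → (-5, 2)
T3 scale by (-3, 1): (4, 18) → (-12, 18); (5, 2) → (-15, 2); (1, 18) → (-3, 18); (-5, 2) → (15, 2)

image vertices: (-12, 18), (-15, 2), (-3, 18), (15, 2)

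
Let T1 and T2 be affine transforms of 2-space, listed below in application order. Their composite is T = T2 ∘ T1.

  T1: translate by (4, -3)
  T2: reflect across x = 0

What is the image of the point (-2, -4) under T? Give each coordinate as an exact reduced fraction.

T(p) = (-2, -7)

T1 translate by (4, -3): (-2, -4) → (2, -7)
T2 reflect across x = 0: (2, -7) → (-2, -7)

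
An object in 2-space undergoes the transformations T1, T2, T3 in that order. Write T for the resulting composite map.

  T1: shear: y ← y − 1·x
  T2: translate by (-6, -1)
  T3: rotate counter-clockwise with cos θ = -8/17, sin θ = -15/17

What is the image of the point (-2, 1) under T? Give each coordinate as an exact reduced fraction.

T(p) = (94/17, 104/17)

T1 shear: y ← y − 1·x: (-2, 1) → (-2, 3)
T2 translate by (-6, -1): (-2, 3) → (-8, 2)
T3 rotate counter-clockwise with cos θ = -8/17, sin θ = -15/17: (-8, 2) → (94/17, 104/17)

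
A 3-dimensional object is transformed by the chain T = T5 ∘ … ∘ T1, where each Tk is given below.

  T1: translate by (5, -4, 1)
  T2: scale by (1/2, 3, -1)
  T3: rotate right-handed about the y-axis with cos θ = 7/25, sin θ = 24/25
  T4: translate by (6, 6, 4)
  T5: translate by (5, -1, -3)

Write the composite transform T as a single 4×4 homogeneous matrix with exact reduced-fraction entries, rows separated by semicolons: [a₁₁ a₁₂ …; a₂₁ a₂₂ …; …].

T1 = [1 0 0 5; 0 1 0 -4; 0 0 1 1; 0 0 0 1]
T2·T1 = [1/2 0 0 5/2; 0 3 0 -12; 0 0 -1 -1; 0 0 0 1]
T3·…·T1 = [7/50 0 -24/25 -13/50; 0 3 0 -12; -12/25 0 -7/25 -67/25; 0 0 0 1]
T4·…·T1 = [7/50 0 -24/25 287/50; 0 3 0 -6; -12/25 0 -7/25 33/25; 0 0 0 1]
T5·…·T1 = [7/50 0 -24/25 537/50; 0 3 0 -7; -12/25 0 -7/25 -42/25; 0 0 0 1]

T = [7/50 0 -24/25 537/50; 0 3 0 -7; -12/25 0 -7/25 -42/25; 0 0 0 1]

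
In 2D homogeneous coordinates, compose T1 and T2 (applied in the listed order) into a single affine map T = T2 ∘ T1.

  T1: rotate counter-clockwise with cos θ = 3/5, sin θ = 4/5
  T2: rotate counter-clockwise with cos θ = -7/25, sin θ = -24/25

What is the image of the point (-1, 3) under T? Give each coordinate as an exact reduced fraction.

T(p) = (9/5, 13/5)

T1 rotate counter-clockwise with cos θ = 3/5, sin θ = 4/5: (-1, 3) → (-3, 1)
T2 rotate counter-clockwise with cos θ = -7/25, sin θ = -24/25: (-3, 1) → (9/5, 13/5)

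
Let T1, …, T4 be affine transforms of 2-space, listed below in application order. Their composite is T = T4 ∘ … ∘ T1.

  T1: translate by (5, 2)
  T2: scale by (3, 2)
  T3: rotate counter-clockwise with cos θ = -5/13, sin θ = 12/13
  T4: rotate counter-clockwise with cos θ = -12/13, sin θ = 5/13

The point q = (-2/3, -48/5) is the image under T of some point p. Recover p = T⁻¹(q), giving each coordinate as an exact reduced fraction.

p = (-9/5, -7/3)

T1 = [1 0 5; 0 1 2; 0 0 1]
T2·T1 = [3 0 15; 0 2 4; 0 0 1]
T3·…·T1 = [-15/13 -24/13 -123/13; 36/13 -10/13 160/13; 0 0 1]
T4·…·T1 = [0 2 4; -3 0 -15; 0 0 1]
det M = 6; M⁻¹ = [0 -1/3 -5; 1/2 0 -2; 0 0 1]
M⁻¹ · (-2/3, -48/5)ᵀ = (-9/5, -7/3)ᵀ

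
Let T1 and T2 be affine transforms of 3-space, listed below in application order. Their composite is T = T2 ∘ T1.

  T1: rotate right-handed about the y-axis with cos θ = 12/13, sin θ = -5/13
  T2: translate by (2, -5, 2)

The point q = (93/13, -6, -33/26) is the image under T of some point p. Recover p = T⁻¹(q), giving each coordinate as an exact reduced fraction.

T1 = [12/13 0 -5/13 0; 0 1 0 0; 5/13 0 12/13 0; 0 0 0 1]
T2·T1 = [12/13 0 -5/13 2; 0 1 0 -5; 5/13 0 12/13 2; 0 0 0 1]
det M = 1; M⁻¹ = [12/13 0 5/13 -34/13; 0 1 0 5; -5/13 0 12/13 -14/13; 0 0 0 1]
M⁻¹ · (93/13, -6, -33/26)ᵀ = (7/2, -1, -5)ᵀ

p = (7/2, -1, -5)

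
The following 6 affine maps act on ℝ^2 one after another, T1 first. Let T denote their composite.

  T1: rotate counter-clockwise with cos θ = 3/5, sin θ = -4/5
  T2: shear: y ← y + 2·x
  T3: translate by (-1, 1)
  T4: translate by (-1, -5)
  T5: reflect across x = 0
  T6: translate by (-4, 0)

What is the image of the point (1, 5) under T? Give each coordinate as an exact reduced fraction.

T1 rotate counter-clockwise with cos θ = 3/5, sin θ = -4/5: (1, 5) → (23/5, 11/5)
T2 shear: y ← y + 2·x: (23/5, 11/5) → (23/5, 57/5)
T3 translate by (-1, 1): (23/5, 57/5) → (18/5, 62/5)
T4 translate by (-1, -5): (18/5, 62/5) → (13/5, 37/5)
T5 reflect across x = 0: (13/5, 37/5) → (-13/5, 37/5)
T6 translate by (-4, 0): (-13/5, 37/5) → (-33/5, 37/5)

T(p) = (-33/5, 37/5)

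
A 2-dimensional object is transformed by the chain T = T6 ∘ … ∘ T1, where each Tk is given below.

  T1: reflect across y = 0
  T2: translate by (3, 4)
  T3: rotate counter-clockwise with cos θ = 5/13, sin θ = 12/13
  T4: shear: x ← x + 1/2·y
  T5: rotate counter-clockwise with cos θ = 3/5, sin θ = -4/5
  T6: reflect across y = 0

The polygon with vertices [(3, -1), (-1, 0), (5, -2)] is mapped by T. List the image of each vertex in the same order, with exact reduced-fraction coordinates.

T1 reflect across y = 0: (3, -1) → (3, 1); (-1, 0) → (-1, 0); (5, -2) → (5, 2)
T2 translate by (3, 4): (3, 1) → (6, 5); (-1, 0) → (2, 4); (5, 2) → (8, 6)
T3 rotate counter-clockwise with cos θ = 5/13, sin θ = 12/13: (6, 5) → (-30/13, 97/13); (2, 4) → (-38/13, 44/13); (8, 6) → (-32/13, 126/13)
T4 shear: x ← x + 1/2·y: (-30/13, 97/13) → (37/26, 97/13); (-38/13, 44/13) → (-16/13, 44/13); (-32/13, 126/13) → (31/13, 126/13)
T5 rotate counter-clockwise with cos θ = 3/5, sin θ = -4/5: (37/26, 97/13) → (887/130, 217/65); (-16/13, 44/13) → (128/65, 196/65); (31/13, 126/13) → (597/65, 254/65)
T6 reflect across y = 0: (887/130, 217/65) → (887/130, -217/65); (128/65, 196/65) → (128/65, -196/65); (597/65, 254/65) → (597/65, -254/65)

image vertices: (887/130, -217/65), (128/65, -196/65), (597/65, -254/65)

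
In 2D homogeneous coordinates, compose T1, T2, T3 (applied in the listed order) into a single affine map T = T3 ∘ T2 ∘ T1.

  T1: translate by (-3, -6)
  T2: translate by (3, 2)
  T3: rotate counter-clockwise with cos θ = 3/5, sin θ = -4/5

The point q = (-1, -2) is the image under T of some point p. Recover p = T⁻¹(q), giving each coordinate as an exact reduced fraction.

p = (1, 2)

T1 = [1 0 -3; 0 1 -6; 0 0 1]
T2·T1 = [1 0 0; 0 1 -4; 0 0 1]
T3·…·T1 = [3/5 4/5 -16/5; -4/5 3/5 -12/5; 0 0 1]
det M = 1; M⁻¹ = [3/5 -4/5 0; 4/5 3/5 4; 0 0 1]
M⁻¹ · (-1, -2)ᵀ = (1, 2)ᵀ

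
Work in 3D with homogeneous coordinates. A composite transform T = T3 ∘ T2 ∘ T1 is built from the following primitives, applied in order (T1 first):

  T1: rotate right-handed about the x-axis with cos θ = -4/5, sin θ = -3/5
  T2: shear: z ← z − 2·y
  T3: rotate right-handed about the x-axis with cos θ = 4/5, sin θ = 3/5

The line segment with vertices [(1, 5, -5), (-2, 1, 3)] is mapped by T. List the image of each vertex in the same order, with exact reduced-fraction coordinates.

image vertices: (1, -73/5, 39/5), (-2, 19/5, -17/5)

T1 rotate right-handed about the x-axis with cos θ = -4/5, sin θ = -3/5: (1, 5, -5) → (1, -7, 1); (-2, 1, 3) → (-2, 1, -3)
T2 shear: z ← z − 2·y: (1, -7, 1) → (1, -7, 15); (-2, 1, -3) → (-2, 1, -5)
T3 rotate right-handed about the x-axis with cos θ = 4/5, sin θ = 3/5: (1, -7, 15) → (1, -73/5, 39/5); (-2, 1, -5) → (-2, 19/5, -17/5)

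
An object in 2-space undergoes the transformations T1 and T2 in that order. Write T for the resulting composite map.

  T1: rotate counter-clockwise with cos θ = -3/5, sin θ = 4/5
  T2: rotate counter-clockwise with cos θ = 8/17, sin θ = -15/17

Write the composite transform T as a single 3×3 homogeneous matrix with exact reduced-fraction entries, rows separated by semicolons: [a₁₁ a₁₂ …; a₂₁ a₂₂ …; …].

T1 = [-3/5 -4/5 0; 4/5 -3/5 0; 0 0 1]
T2·T1 = [36/85 -77/85 0; 77/85 36/85 0; 0 0 1]

T = [36/85 -77/85 0; 77/85 36/85 0; 0 0 1]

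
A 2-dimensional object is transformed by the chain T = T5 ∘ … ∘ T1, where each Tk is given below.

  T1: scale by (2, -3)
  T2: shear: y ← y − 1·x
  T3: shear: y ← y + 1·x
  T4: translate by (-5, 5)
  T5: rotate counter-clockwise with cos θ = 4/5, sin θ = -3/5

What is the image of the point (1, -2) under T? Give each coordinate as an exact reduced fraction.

T1 scale by (2, -3): (1, -2) → (2, 6)
T2 shear: y ← y − 1·x: (2, 6) → (2, 4)
T3 shear: y ← y + 1·x: (2, 4) → (2, 6)
T4 translate by (-5, 5): (2, 6) → (-3, 11)
T5 rotate counter-clockwise with cos θ = 4/5, sin θ = -3/5: (-3, 11) → (21/5, 53/5)

T(p) = (21/5, 53/5)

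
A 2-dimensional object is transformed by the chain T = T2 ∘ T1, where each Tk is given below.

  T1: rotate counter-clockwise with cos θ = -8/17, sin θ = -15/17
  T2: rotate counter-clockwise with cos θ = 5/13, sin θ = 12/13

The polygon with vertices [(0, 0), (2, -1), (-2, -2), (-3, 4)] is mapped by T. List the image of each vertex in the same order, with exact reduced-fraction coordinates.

image vertices: (0, 0), (109/221, -482/221), (-622/221, 62/221), (264/221, 1073/221)

T1 rotate counter-clockwise with cos θ = -8/17, sin θ = -15/17: (0, 0) → (0, 0); (2, -1) → (-31/17, -22/17); (-2, -2) → (-14/17, 46/17); (-3, 4) → (84/17, 13/17)
T2 rotate counter-clockwise with cos θ = 5/13, sin θ = 12/13: (0, 0) → (0, 0); (-31/17, -22/17) → (109/221, -482/221); (-14/17, 46/17) → (-622/221, 62/221); (84/17, 13/17) → (264/221, 1073/221)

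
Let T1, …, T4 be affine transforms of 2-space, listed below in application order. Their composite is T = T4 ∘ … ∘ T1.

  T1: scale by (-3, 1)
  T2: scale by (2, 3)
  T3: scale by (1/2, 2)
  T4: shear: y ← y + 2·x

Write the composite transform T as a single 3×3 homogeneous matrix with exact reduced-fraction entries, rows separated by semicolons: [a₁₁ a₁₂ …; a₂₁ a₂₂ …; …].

T1 = [-3 0 0; 0 1 0; 0 0 1]
T2·T1 = [-6 0 0; 0 3 0; 0 0 1]
T3·…·T1 = [-3 0 0; 0 6 0; 0 0 1]
T4·…·T1 = [-3 0 0; -6 6 0; 0 0 1]

T = [-3 0 0; -6 6 0; 0 0 1]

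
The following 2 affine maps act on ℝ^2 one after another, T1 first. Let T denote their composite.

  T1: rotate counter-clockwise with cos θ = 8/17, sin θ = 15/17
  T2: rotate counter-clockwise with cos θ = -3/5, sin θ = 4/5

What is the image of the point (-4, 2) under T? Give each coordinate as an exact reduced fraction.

T(p) = (362/85, -116/85)

T1 rotate counter-clockwise with cos θ = 8/17, sin θ = 15/17: (-4, 2) → (-62/17, -44/17)
T2 rotate counter-clockwise with cos θ = -3/5, sin θ = 4/5: (-62/17, -44/17) → (362/85, -116/85)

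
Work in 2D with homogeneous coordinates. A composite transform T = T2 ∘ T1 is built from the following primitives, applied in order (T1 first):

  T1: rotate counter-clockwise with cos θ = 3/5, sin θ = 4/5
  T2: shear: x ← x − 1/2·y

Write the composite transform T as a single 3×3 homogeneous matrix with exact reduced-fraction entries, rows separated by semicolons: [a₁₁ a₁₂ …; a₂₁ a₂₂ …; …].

T1 = [3/5 -4/5 0; 4/5 3/5 0; 0 0 1]
T2·T1 = [1/5 -11/10 0; 4/5 3/5 0; 0 0 1]

T = [1/5 -11/10 0; 4/5 3/5 0; 0 0 1]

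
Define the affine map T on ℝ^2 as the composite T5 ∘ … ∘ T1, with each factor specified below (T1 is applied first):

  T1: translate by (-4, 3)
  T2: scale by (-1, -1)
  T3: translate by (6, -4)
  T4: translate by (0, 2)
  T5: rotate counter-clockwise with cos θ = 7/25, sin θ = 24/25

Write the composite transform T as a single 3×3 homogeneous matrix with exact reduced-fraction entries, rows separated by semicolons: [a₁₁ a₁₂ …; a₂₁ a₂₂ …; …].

T1 = [1 0 -4; 0 1 3; 0 0 1]
T2·T1 = [-1 0 4; 0 -1 -3; 0 0 1]
T3·…·T1 = [-1 0 10; 0 -1 -7; 0 0 1]
T4·…·T1 = [-1 0 10; 0 -1 -5; 0 0 1]
T5·…·T1 = [-7/25 24/25 38/5; -24/25 -7/25 41/5; 0 0 1]

T = [-7/25 24/25 38/5; -24/25 -7/25 41/5; 0 0 1]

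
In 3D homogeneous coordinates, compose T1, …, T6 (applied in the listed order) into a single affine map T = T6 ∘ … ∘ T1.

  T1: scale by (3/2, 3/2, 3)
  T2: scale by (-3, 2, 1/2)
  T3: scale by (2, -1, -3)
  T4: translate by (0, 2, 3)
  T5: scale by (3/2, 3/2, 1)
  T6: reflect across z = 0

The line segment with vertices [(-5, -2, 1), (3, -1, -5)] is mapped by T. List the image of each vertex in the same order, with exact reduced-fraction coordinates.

T1 scale by (3/2, 3/2, 3): (-5, -2, 1) → (-15/2, -3, 3); (3, -1, -5) → (9/2, -3/2, -15)
T2 scale by (-3, 2, 1/2): (-15/2, -3, 3) → (45/2, -6, 3/2); (9/2, -3/2, -15) → (-27/2, -3, -15/2)
T3 scale by (2, -1, -3): (45/2, -6, 3/2) → (45, 6, -9/2); (-27/2, -3, -15/2) → (-27, 3, 45/2)
T4 translate by (0, 2, 3): (45, 6, -9/2) → (45, 8, -3/2); (-27, 3, 45/2) → (-27, 5, 51/2)
T5 scale by (3/2, 3/2, 1): (45, 8, -3/2) → (135/2, 12, -3/2); (-27, 5, 51/2) → (-81/2, 15/2, 51/2)
T6 reflect across z = 0: (135/2, 12, -3/2) → (135/2, 12, 3/2); (-81/2, 15/2, 51/2) → (-81/2, 15/2, -51/2)

image vertices: (135/2, 12, 3/2), (-81/2, 15/2, -51/2)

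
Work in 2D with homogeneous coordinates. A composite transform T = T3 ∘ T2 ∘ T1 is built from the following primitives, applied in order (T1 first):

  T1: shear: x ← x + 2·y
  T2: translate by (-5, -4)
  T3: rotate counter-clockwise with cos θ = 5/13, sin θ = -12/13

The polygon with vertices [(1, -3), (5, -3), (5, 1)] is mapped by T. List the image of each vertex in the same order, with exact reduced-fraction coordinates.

T1 shear: x ← x + 2·y: (1, -3) → (-5, -3); (5, -3) → (-1, -3); (5, 1) → (7, 1)
T2 translate by (-5, -4): (-5, -3) → (-10, -7); (-1, -3) → (-6, -7); (7, 1) → (2, -3)
T3 rotate counter-clockwise with cos θ = 5/13, sin θ = -12/13: (-10, -7) → (-134/13, 85/13); (-6, -7) → (-114/13, 37/13); (2, -3) → (-2, -3)

image vertices: (-134/13, 85/13), (-114/13, 37/13), (-2, -3)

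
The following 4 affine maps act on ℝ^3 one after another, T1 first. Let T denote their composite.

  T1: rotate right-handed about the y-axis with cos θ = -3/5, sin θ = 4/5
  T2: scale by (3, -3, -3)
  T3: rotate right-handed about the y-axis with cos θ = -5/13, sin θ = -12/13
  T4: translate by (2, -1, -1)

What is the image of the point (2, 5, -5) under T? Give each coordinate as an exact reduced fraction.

T1 rotate right-handed about the y-axis with cos θ = -3/5, sin θ = 4/5: (2, 5, -5) → (-26/5, 5, 7/5)
T2 scale by (3, -3, -3): (-26/5, 5, 7/5) → (-78/5, -15, -21/5)
T3 rotate right-handed about the y-axis with cos θ = -5/13, sin θ = -12/13: (-78/5, -15, -21/5) → (642/65, -15, -831/65)
T4 translate by (2, -1, -1): (642/65, -15, -831/65) → (772/65, -16, -896/65)

T(p) = (772/65, -16, -896/65)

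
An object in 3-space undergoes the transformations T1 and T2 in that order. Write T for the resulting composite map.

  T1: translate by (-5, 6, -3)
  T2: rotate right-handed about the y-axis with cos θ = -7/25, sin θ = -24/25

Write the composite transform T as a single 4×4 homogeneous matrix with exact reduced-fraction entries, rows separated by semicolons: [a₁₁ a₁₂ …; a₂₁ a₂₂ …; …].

T = [-7/25 0 -24/25 107/25; 0 1 0 6; 24/25 0 -7/25 -99/25; 0 0 0 1]

T1 = [1 0 0 -5; 0 1 0 6; 0 0 1 -3; 0 0 0 1]
T2·T1 = [-7/25 0 -24/25 107/25; 0 1 0 6; 24/25 0 -7/25 -99/25; 0 0 0 1]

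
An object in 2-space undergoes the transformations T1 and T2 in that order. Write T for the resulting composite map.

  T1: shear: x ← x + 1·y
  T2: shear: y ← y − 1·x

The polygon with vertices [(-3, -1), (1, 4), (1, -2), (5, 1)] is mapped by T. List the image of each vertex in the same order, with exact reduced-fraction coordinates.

T1 shear: x ← x + 1·y: (-3, -1) → (-4, -1); (1, 4) → (5, 4); (1, -2) → (-1, -2); (5, 1) → (6, 1)
T2 shear: y ← y − 1·x: (-4, -1) → (-4, 3); (5, 4) → (5, -1); (-1, -2) → (-1, -1); (6, 1) → (6, -5)

image vertices: (-4, 3), (5, -1), (-1, -1), (6, -5)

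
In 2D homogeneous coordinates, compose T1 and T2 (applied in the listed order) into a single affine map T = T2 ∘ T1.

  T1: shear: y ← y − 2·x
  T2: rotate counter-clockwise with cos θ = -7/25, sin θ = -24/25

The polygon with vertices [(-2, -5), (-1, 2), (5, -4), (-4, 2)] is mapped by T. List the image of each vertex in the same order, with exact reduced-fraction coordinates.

T1 shear: y ← y − 2·x: (-2, -5) → (-2, -1); (-1, 2) → (-1, 4); (5, -4) → (5, -14); (-4, 2) → (-4, 10)
T2 rotate counter-clockwise with cos θ = -7/25, sin θ = -24/25: (-2, -1) → (-2/5, 11/5); (-1, 4) → (103/25, -4/25); (5, -14) → (-371/25, -22/25); (-4, 10) → (268/25, 26/25)

image vertices: (-2/5, 11/5), (103/25, -4/25), (-371/25, -22/25), (268/25, 26/25)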